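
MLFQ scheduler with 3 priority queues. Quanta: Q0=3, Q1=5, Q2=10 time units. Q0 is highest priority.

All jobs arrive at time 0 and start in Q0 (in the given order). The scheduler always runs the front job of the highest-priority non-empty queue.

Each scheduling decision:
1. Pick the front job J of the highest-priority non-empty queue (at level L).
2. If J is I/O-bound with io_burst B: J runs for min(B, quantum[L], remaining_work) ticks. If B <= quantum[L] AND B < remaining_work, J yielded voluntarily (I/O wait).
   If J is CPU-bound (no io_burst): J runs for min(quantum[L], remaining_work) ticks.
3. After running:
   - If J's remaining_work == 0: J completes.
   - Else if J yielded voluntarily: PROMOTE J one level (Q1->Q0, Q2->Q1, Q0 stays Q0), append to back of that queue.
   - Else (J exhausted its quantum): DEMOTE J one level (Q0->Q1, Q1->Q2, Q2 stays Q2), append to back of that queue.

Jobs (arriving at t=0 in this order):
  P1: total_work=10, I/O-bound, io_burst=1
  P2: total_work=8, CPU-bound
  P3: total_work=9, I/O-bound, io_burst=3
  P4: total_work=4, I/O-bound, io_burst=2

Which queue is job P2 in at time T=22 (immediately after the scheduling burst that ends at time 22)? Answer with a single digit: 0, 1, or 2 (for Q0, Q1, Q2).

Answer: 1

Derivation:
t=0-1: P1@Q0 runs 1, rem=9, I/O yield, promote→Q0. Q0=[P2,P3,P4,P1] Q1=[] Q2=[]
t=1-4: P2@Q0 runs 3, rem=5, quantum used, demote→Q1. Q0=[P3,P4,P1] Q1=[P2] Q2=[]
t=4-7: P3@Q0 runs 3, rem=6, I/O yield, promote→Q0. Q0=[P4,P1,P3] Q1=[P2] Q2=[]
t=7-9: P4@Q0 runs 2, rem=2, I/O yield, promote→Q0. Q0=[P1,P3,P4] Q1=[P2] Q2=[]
t=9-10: P1@Q0 runs 1, rem=8, I/O yield, promote→Q0. Q0=[P3,P4,P1] Q1=[P2] Q2=[]
t=10-13: P3@Q0 runs 3, rem=3, I/O yield, promote→Q0. Q0=[P4,P1,P3] Q1=[P2] Q2=[]
t=13-15: P4@Q0 runs 2, rem=0, completes. Q0=[P1,P3] Q1=[P2] Q2=[]
t=15-16: P1@Q0 runs 1, rem=7, I/O yield, promote→Q0. Q0=[P3,P1] Q1=[P2] Q2=[]
t=16-19: P3@Q0 runs 3, rem=0, completes. Q0=[P1] Q1=[P2] Q2=[]
t=19-20: P1@Q0 runs 1, rem=6, I/O yield, promote→Q0. Q0=[P1] Q1=[P2] Q2=[]
t=20-21: P1@Q0 runs 1, rem=5, I/O yield, promote→Q0. Q0=[P1] Q1=[P2] Q2=[]
t=21-22: P1@Q0 runs 1, rem=4, I/O yield, promote→Q0. Q0=[P1] Q1=[P2] Q2=[]
t=22-23: P1@Q0 runs 1, rem=3, I/O yield, promote→Q0. Q0=[P1] Q1=[P2] Q2=[]
t=23-24: P1@Q0 runs 1, rem=2, I/O yield, promote→Q0. Q0=[P1] Q1=[P2] Q2=[]
t=24-25: P1@Q0 runs 1, rem=1, I/O yield, promote→Q0. Q0=[P1] Q1=[P2] Q2=[]
t=25-26: P1@Q0 runs 1, rem=0, completes. Q0=[] Q1=[P2] Q2=[]
t=26-31: P2@Q1 runs 5, rem=0, completes. Q0=[] Q1=[] Q2=[]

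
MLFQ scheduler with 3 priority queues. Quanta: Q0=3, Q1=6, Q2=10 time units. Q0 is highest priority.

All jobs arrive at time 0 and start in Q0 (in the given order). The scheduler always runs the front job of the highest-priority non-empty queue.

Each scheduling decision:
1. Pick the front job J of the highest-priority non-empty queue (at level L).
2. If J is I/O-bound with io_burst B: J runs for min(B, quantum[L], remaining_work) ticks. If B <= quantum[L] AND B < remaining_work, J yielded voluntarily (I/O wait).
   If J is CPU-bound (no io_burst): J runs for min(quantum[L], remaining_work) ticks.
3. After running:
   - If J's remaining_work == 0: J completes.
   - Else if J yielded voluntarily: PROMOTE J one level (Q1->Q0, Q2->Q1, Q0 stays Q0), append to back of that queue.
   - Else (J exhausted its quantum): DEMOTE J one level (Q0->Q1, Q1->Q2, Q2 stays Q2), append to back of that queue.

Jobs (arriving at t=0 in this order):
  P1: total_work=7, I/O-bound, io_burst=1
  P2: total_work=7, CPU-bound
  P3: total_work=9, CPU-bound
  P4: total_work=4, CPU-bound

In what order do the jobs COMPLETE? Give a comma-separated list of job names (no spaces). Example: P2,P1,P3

Answer: P1,P2,P3,P4

Derivation:
t=0-1: P1@Q0 runs 1, rem=6, I/O yield, promote→Q0. Q0=[P2,P3,P4,P1] Q1=[] Q2=[]
t=1-4: P2@Q0 runs 3, rem=4, quantum used, demote→Q1. Q0=[P3,P4,P1] Q1=[P2] Q2=[]
t=4-7: P3@Q0 runs 3, rem=6, quantum used, demote→Q1. Q0=[P4,P1] Q1=[P2,P3] Q2=[]
t=7-10: P4@Q0 runs 3, rem=1, quantum used, demote→Q1. Q0=[P1] Q1=[P2,P3,P4] Q2=[]
t=10-11: P1@Q0 runs 1, rem=5, I/O yield, promote→Q0. Q0=[P1] Q1=[P2,P3,P4] Q2=[]
t=11-12: P1@Q0 runs 1, rem=4, I/O yield, promote→Q0. Q0=[P1] Q1=[P2,P3,P4] Q2=[]
t=12-13: P1@Q0 runs 1, rem=3, I/O yield, promote→Q0. Q0=[P1] Q1=[P2,P3,P4] Q2=[]
t=13-14: P1@Q0 runs 1, rem=2, I/O yield, promote→Q0. Q0=[P1] Q1=[P2,P3,P4] Q2=[]
t=14-15: P1@Q0 runs 1, rem=1, I/O yield, promote→Q0. Q0=[P1] Q1=[P2,P3,P4] Q2=[]
t=15-16: P1@Q0 runs 1, rem=0, completes. Q0=[] Q1=[P2,P3,P4] Q2=[]
t=16-20: P2@Q1 runs 4, rem=0, completes. Q0=[] Q1=[P3,P4] Q2=[]
t=20-26: P3@Q1 runs 6, rem=0, completes. Q0=[] Q1=[P4] Q2=[]
t=26-27: P4@Q1 runs 1, rem=0, completes. Q0=[] Q1=[] Q2=[]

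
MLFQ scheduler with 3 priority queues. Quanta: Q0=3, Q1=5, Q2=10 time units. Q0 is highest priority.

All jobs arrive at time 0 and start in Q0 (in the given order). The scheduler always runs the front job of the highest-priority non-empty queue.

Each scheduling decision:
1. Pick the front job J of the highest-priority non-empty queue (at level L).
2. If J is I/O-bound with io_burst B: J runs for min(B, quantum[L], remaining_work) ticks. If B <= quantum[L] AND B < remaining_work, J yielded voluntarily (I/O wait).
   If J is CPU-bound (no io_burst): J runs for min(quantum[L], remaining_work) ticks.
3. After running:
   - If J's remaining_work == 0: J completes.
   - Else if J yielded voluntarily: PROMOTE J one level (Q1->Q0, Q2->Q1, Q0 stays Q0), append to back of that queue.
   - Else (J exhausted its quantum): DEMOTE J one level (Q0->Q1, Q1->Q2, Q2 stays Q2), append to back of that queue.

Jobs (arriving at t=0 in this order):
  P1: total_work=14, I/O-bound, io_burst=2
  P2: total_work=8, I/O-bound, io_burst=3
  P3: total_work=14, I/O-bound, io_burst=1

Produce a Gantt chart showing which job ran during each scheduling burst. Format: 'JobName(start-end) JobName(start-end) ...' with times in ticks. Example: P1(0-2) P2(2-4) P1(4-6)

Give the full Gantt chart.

t=0-2: P1@Q0 runs 2, rem=12, I/O yield, promote→Q0. Q0=[P2,P3,P1] Q1=[] Q2=[]
t=2-5: P2@Q0 runs 3, rem=5, I/O yield, promote→Q0. Q0=[P3,P1,P2] Q1=[] Q2=[]
t=5-6: P3@Q0 runs 1, rem=13, I/O yield, promote→Q0. Q0=[P1,P2,P3] Q1=[] Q2=[]
t=6-8: P1@Q0 runs 2, rem=10, I/O yield, promote→Q0. Q0=[P2,P3,P1] Q1=[] Q2=[]
t=8-11: P2@Q0 runs 3, rem=2, I/O yield, promote→Q0. Q0=[P3,P1,P2] Q1=[] Q2=[]
t=11-12: P3@Q0 runs 1, rem=12, I/O yield, promote→Q0. Q0=[P1,P2,P3] Q1=[] Q2=[]
t=12-14: P1@Q0 runs 2, rem=8, I/O yield, promote→Q0. Q0=[P2,P3,P1] Q1=[] Q2=[]
t=14-16: P2@Q0 runs 2, rem=0, completes. Q0=[P3,P1] Q1=[] Q2=[]
t=16-17: P3@Q0 runs 1, rem=11, I/O yield, promote→Q0. Q0=[P1,P3] Q1=[] Q2=[]
t=17-19: P1@Q0 runs 2, rem=6, I/O yield, promote→Q0. Q0=[P3,P1] Q1=[] Q2=[]
t=19-20: P3@Q0 runs 1, rem=10, I/O yield, promote→Q0. Q0=[P1,P3] Q1=[] Q2=[]
t=20-22: P1@Q0 runs 2, rem=4, I/O yield, promote→Q0. Q0=[P3,P1] Q1=[] Q2=[]
t=22-23: P3@Q0 runs 1, rem=9, I/O yield, promote→Q0. Q0=[P1,P3] Q1=[] Q2=[]
t=23-25: P1@Q0 runs 2, rem=2, I/O yield, promote→Q0. Q0=[P3,P1] Q1=[] Q2=[]
t=25-26: P3@Q0 runs 1, rem=8, I/O yield, promote→Q0. Q0=[P1,P3] Q1=[] Q2=[]
t=26-28: P1@Q0 runs 2, rem=0, completes. Q0=[P3] Q1=[] Q2=[]
t=28-29: P3@Q0 runs 1, rem=7, I/O yield, promote→Q0. Q0=[P3] Q1=[] Q2=[]
t=29-30: P3@Q0 runs 1, rem=6, I/O yield, promote→Q0. Q0=[P3] Q1=[] Q2=[]
t=30-31: P3@Q0 runs 1, rem=5, I/O yield, promote→Q0. Q0=[P3] Q1=[] Q2=[]
t=31-32: P3@Q0 runs 1, rem=4, I/O yield, promote→Q0. Q0=[P3] Q1=[] Q2=[]
t=32-33: P3@Q0 runs 1, rem=3, I/O yield, promote→Q0. Q0=[P3] Q1=[] Q2=[]
t=33-34: P3@Q0 runs 1, rem=2, I/O yield, promote→Q0. Q0=[P3] Q1=[] Q2=[]
t=34-35: P3@Q0 runs 1, rem=1, I/O yield, promote→Q0. Q0=[P3] Q1=[] Q2=[]
t=35-36: P3@Q0 runs 1, rem=0, completes. Q0=[] Q1=[] Q2=[]

Answer: P1(0-2) P2(2-5) P3(5-6) P1(6-8) P2(8-11) P3(11-12) P1(12-14) P2(14-16) P3(16-17) P1(17-19) P3(19-20) P1(20-22) P3(22-23) P1(23-25) P3(25-26) P1(26-28) P3(28-29) P3(29-30) P3(30-31) P3(31-32) P3(32-33) P3(33-34) P3(34-35) P3(35-36)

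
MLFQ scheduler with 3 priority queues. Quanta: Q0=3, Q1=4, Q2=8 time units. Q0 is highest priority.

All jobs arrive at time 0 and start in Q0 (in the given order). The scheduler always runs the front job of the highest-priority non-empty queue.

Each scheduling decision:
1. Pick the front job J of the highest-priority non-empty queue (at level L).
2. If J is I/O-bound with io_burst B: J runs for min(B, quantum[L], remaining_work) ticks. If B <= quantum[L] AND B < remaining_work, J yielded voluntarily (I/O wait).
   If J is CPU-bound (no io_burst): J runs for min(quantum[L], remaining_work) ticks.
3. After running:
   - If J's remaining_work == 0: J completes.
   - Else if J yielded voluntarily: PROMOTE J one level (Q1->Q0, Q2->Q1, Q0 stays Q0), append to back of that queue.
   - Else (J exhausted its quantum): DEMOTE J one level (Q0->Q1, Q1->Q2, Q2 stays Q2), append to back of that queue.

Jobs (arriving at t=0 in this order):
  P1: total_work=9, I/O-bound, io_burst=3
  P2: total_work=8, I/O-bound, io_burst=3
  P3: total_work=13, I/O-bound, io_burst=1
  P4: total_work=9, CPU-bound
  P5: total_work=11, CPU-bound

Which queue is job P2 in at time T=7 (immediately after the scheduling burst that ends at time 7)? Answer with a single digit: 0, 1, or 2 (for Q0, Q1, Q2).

t=0-3: P1@Q0 runs 3, rem=6, I/O yield, promote→Q0. Q0=[P2,P3,P4,P5,P1] Q1=[] Q2=[]
t=3-6: P2@Q0 runs 3, rem=5, I/O yield, promote→Q0. Q0=[P3,P4,P5,P1,P2] Q1=[] Q2=[]
t=6-7: P3@Q0 runs 1, rem=12, I/O yield, promote→Q0. Q0=[P4,P5,P1,P2,P3] Q1=[] Q2=[]
t=7-10: P4@Q0 runs 3, rem=6, quantum used, demote→Q1. Q0=[P5,P1,P2,P3] Q1=[P4] Q2=[]
t=10-13: P5@Q0 runs 3, rem=8, quantum used, demote→Q1. Q0=[P1,P2,P3] Q1=[P4,P5] Q2=[]
t=13-16: P1@Q0 runs 3, rem=3, I/O yield, promote→Q0. Q0=[P2,P3,P1] Q1=[P4,P5] Q2=[]
t=16-19: P2@Q0 runs 3, rem=2, I/O yield, promote→Q0. Q0=[P3,P1,P2] Q1=[P4,P5] Q2=[]
t=19-20: P3@Q0 runs 1, rem=11, I/O yield, promote→Q0. Q0=[P1,P2,P3] Q1=[P4,P5] Q2=[]
t=20-23: P1@Q0 runs 3, rem=0, completes. Q0=[P2,P3] Q1=[P4,P5] Q2=[]
t=23-25: P2@Q0 runs 2, rem=0, completes. Q0=[P3] Q1=[P4,P5] Q2=[]
t=25-26: P3@Q0 runs 1, rem=10, I/O yield, promote→Q0. Q0=[P3] Q1=[P4,P5] Q2=[]
t=26-27: P3@Q0 runs 1, rem=9, I/O yield, promote→Q0. Q0=[P3] Q1=[P4,P5] Q2=[]
t=27-28: P3@Q0 runs 1, rem=8, I/O yield, promote→Q0. Q0=[P3] Q1=[P4,P5] Q2=[]
t=28-29: P3@Q0 runs 1, rem=7, I/O yield, promote→Q0. Q0=[P3] Q1=[P4,P5] Q2=[]
t=29-30: P3@Q0 runs 1, rem=6, I/O yield, promote→Q0. Q0=[P3] Q1=[P4,P5] Q2=[]
t=30-31: P3@Q0 runs 1, rem=5, I/O yield, promote→Q0. Q0=[P3] Q1=[P4,P5] Q2=[]
t=31-32: P3@Q0 runs 1, rem=4, I/O yield, promote→Q0. Q0=[P3] Q1=[P4,P5] Q2=[]
t=32-33: P3@Q0 runs 1, rem=3, I/O yield, promote→Q0. Q0=[P3] Q1=[P4,P5] Q2=[]
t=33-34: P3@Q0 runs 1, rem=2, I/O yield, promote→Q0. Q0=[P3] Q1=[P4,P5] Q2=[]
t=34-35: P3@Q0 runs 1, rem=1, I/O yield, promote→Q0. Q0=[P3] Q1=[P4,P5] Q2=[]
t=35-36: P3@Q0 runs 1, rem=0, completes. Q0=[] Q1=[P4,P5] Q2=[]
t=36-40: P4@Q1 runs 4, rem=2, quantum used, demote→Q2. Q0=[] Q1=[P5] Q2=[P4]
t=40-44: P5@Q1 runs 4, rem=4, quantum used, demote→Q2. Q0=[] Q1=[] Q2=[P4,P5]
t=44-46: P4@Q2 runs 2, rem=0, completes. Q0=[] Q1=[] Q2=[P5]
t=46-50: P5@Q2 runs 4, rem=0, completes. Q0=[] Q1=[] Q2=[]

Answer: 0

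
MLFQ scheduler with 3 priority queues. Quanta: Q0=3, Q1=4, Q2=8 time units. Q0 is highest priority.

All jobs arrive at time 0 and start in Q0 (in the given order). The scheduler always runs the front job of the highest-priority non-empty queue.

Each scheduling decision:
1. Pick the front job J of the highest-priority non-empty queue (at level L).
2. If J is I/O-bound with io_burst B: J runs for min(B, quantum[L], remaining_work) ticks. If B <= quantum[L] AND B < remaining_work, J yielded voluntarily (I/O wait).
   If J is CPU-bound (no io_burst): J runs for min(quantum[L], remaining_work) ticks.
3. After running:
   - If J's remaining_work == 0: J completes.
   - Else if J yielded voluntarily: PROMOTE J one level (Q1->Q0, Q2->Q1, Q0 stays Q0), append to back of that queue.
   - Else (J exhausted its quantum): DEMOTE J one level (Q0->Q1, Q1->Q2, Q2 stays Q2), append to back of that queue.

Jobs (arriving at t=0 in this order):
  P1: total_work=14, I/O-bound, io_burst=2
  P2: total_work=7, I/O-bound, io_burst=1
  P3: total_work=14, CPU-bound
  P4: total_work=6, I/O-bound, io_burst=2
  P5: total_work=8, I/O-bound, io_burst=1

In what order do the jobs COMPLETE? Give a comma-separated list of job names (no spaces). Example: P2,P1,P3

t=0-2: P1@Q0 runs 2, rem=12, I/O yield, promote→Q0. Q0=[P2,P3,P4,P5,P1] Q1=[] Q2=[]
t=2-3: P2@Q0 runs 1, rem=6, I/O yield, promote→Q0. Q0=[P3,P4,P5,P1,P2] Q1=[] Q2=[]
t=3-6: P3@Q0 runs 3, rem=11, quantum used, demote→Q1. Q0=[P4,P5,P1,P2] Q1=[P3] Q2=[]
t=6-8: P4@Q0 runs 2, rem=4, I/O yield, promote→Q0. Q0=[P5,P1,P2,P4] Q1=[P3] Q2=[]
t=8-9: P5@Q0 runs 1, rem=7, I/O yield, promote→Q0. Q0=[P1,P2,P4,P5] Q1=[P3] Q2=[]
t=9-11: P1@Q0 runs 2, rem=10, I/O yield, promote→Q0. Q0=[P2,P4,P5,P1] Q1=[P3] Q2=[]
t=11-12: P2@Q0 runs 1, rem=5, I/O yield, promote→Q0. Q0=[P4,P5,P1,P2] Q1=[P3] Q2=[]
t=12-14: P4@Q0 runs 2, rem=2, I/O yield, promote→Q0. Q0=[P5,P1,P2,P4] Q1=[P3] Q2=[]
t=14-15: P5@Q0 runs 1, rem=6, I/O yield, promote→Q0. Q0=[P1,P2,P4,P5] Q1=[P3] Q2=[]
t=15-17: P1@Q0 runs 2, rem=8, I/O yield, promote→Q0. Q0=[P2,P4,P5,P1] Q1=[P3] Q2=[]
t=17-18: P2@Q0 runs 1, rem=4, I/O yield, promote→Q0. Q0=[P4,P5,P1,P2] Q1=[P3] Q2=[]
t=18-20: P4@Q0 runs 2, rem=0, completes. Q0=[P5,P1,P2] Q1=[P3] Q2=[]
t=20-21: P5@Q0 runs 1, rem=5, I/O yield, promote→Q0. Q0=[P1,P2,P5] Q1=[P3] Q2=[]
t=21-23: P1@Q0 runs 2, rem=6, I/O yield, promote→Q0. Q0=[P2,P5,P1] Q1=[P3] Q2=[]
t=23-24: P2@Q0 runs 1, rem=3, I/O yield, promote→Q0. Q0=[P5,P1,P2] Q1=[P3] Q2=[]
t=24-25: P5@Q0 runs 1, rem=4, I/O yield, promote→Q0. Q0=[P1,P2,P5] Q1=[P3] Q2=[]
t=25-27: P1@Q0 runs 2, rem=4, I/O yield, promote→Q0. Q0=[P2,P5,P1] Q1=[P3] Q2=[]
t=27-28: P2@Q0 runs 1, rem=2, I/O yield, promote→Q0. Q0=[P5,P1,P2] Q1=[P3] Q2=[]
t=28-29: P5@Q0 runs 1, rem=3, I/O yield, promote→Q0. Q0=[P1,P2,P5] Q1=[P3] Q2=[]
t=29-31: P1@Q0 runs 2, rem=2, I/O yield, promote→Q0. Q0=[P2,P5,P1] Q1=[P3] Q2=[]
t=31-32: P2@Q0 runs 1, rem=1, I/O yield, promote→Q0. Q0=[P5,P1,P2] Q1=[P3] Q2=[]
t=32-33: P5@Q0 runs 1, rem=2, I/O yield, promote→Q0. Q0=[P1,P2,P5] Q1=[P3] Q2=[]
t=33-35: P1@Q0 runs 2, rem=0, completes. Q0=[P2,P5] Q1=[P3] Q2=[]
t=35-36: P2@Q0 runs 1, rem=0, completes. Q0=[P5] Q1=[P3] Q2=[]
t=36-37: P5@Q0 runs 1, rem=1, I/O yield, promote→Q0. Q0=[P5] Q1=[P3] Q2=[]
t=37-38: P5@Q0 runs 1, rem=0, completes. Q0=[] Q1=[P3] Q2=[]
t=38-42: P3@Q1 runs 4, rem=7, quantum used, demote→Q2. Q0=[] Q1=[] Q2=[P3]
t=42-49: P3@Q2 runs 7, rem=0, completes. Q0=[] Q1=[] Q2=[]

Answer: P4,P1,P2,P5,P3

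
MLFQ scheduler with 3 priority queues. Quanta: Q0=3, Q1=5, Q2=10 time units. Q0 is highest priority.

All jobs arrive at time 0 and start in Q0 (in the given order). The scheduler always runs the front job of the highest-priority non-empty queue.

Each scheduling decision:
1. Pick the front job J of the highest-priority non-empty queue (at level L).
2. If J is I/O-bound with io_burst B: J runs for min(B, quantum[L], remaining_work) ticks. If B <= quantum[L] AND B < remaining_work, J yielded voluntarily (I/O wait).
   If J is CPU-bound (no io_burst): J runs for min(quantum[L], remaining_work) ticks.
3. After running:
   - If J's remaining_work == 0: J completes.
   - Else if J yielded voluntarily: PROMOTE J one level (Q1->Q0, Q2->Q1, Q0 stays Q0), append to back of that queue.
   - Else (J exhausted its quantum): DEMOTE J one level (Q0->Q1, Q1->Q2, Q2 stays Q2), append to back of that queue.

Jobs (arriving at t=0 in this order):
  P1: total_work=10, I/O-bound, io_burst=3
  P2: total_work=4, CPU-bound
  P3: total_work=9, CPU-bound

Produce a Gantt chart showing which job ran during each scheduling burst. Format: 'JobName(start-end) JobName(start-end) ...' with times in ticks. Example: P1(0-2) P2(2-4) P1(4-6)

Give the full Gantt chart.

t=0-3: P1@Q0 runs 3, rem=7, I/O yield, promote→Q0. Q0=[P2,P3,P1] Q1=[] Q2=[]
t=3-6: P2@Q0 runs 3, rem=1, quantum used, demote→Q1. Q0=[P3,P1] Q1=[P2] Q2=[]
t=6-9: P3@Q0 runs 3, rem=6, quantum used, demote→Q1. Q0=[P1] Q1=[P2,P3] Q2=[]
t=9-12: P1@Q0 runs 3, rem=4, I/O yield, promote→Q0. Q0=[P1] Q1=[P2,P3] Q2=[]
t=12-15: P1@Q0 runs 3, rem=1, I/O yield, promote→Q0. Q0=[P1] Q1=[P2,P3] Q2=[]
t=15-16: P1@Q0 runs 1, rem=0, completes. Q0=[] Q1=[P2,P3] Q2=[]
t=16-17: P2@Q1 runs 1, rem=0, completes. Q0=[] Q1=[P3] Q2=[]
t=17-22: P3@Q1 runs 5, rem=1, quantum used, demote→Q2. Q0=[] Q1=[] Q2=[P3]
t=22-23: P3@Q2 runs 1, rem=0, completes. Q0=[] Q1=[] Q2=[]

Answer: P1(0-3) P2(3-6) P3(6-9) P1(9-12) P1(12-15) P1(15-16) P2(16-17) P3(17-22) P3(22-23)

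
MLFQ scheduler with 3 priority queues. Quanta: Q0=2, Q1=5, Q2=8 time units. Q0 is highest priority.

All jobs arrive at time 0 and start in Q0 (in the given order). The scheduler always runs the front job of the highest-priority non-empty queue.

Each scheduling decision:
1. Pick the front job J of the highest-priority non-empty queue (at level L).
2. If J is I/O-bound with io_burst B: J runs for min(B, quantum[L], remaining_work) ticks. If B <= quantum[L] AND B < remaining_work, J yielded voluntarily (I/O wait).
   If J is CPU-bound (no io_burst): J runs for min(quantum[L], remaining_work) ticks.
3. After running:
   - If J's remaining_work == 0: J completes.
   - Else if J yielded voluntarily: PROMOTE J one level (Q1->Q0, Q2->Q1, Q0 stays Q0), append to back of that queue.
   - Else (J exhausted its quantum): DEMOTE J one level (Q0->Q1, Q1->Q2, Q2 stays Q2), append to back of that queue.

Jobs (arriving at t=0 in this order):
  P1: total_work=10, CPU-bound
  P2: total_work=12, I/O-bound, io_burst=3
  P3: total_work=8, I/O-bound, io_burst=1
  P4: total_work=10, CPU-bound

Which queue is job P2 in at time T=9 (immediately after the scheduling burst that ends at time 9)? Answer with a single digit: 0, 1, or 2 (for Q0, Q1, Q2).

t=0-2: P1@Q0 runs 2, rem=8, quantum used, demote→Q1. Q0=[P2,P3,P4] Q1=[P1] Q2=[]
t=2-4: P2@Q0 runs 2, rem=10, quantum used, demote→Q1. Q0=[P3,P4] Q1=[P1,P2] Q2=[]
t=4-5: P3@Q0 runs 1, rem=7, I/O yield, promote→Q0. Q0=[P4,P3] Q1=[P1,P2] Q2=[]
t=5-7: P4@Q0 runs 2, rem=8, quantum used, demote→Q1. Q0=[P3] Q1=[P1,P2,P4] Q2=[]
t=7-8: P3@Q0 runs 1, rem=6, I/O yield, promote→Q0. Q0=[P3] Q1=[P1,P2,P4] Q2=[]
t=8-9: P3@Q0 runs 1, rem=5, I/O yield, promote→Q0. Q0=[P3] Q1=[P1,P2,P4] Q2=[]
t=9-10: P3@Q0 runs 1, rem=4, I/O yield, promote→Q0. Q0=[P3] Q1=[P1,P2,P4] Q2=[]
t=10-11: P3@Q0 runs 1, rem=3, I/O yield, promote→Q0. Q0=[P3] Q1=[P1,P2,P4] Q2=[]
t=11-12: P3@Q0 runs 1, rem=2, I/O yield, promote→Q0. Q0=[P3] Q1=[P1,P2,P4] Q2=[]
t=12-13: P3@Q0 runs 1, rem=1, I/O yield, promote→Q0. Q0=[P3] Q1=[P1,P2,P4] Q2=[]
t=13-14: P3@Q0 runs 1, rem=0, completes. Q0=[] Q1=[P1,P2,P4] Q2=[]
t=14-19: P1@Q1 runs 5, rem=3, quantum used, demote→Q2. Q0=[] Q1=[P2,P4] Q2=[P1]
t=19-22: P2@Q1 runs 3, rem=7, I/O yield, promote→Q0. Q0=[P2] Q1=[P4] Q2=[P1]
t=22-24: P2@Q0 runs 2, rem=5, quantum used, demote→Q1. Q0=[] Q1=[P4,P2] Q2=[P1]
t=24-29: P4@Q1 runs 5, rem=3, quantum used, demote→Q2. Q0=[] Q1=[P2] Q2=[P1,P4]
t=29-32: P2@Q1 runs 3, rem=2, I/O yield, promote→Q0. Q0=[P2] Q1=[] Q2=[P1,P4]
t=32-34: P2@Q0 runs 2, rem=0, completes. Q0=[] Q1=[] Q2=[P1,P4]
t=34-37: P1@Q2 runs 3, rem=0, completes. Q0=[] Q1=[] Q2=[P4]
t=37-40: P4@Q2 runs 3, rem=0, completes. Q0=[] Q1=[] Q2=[]

Answer: 1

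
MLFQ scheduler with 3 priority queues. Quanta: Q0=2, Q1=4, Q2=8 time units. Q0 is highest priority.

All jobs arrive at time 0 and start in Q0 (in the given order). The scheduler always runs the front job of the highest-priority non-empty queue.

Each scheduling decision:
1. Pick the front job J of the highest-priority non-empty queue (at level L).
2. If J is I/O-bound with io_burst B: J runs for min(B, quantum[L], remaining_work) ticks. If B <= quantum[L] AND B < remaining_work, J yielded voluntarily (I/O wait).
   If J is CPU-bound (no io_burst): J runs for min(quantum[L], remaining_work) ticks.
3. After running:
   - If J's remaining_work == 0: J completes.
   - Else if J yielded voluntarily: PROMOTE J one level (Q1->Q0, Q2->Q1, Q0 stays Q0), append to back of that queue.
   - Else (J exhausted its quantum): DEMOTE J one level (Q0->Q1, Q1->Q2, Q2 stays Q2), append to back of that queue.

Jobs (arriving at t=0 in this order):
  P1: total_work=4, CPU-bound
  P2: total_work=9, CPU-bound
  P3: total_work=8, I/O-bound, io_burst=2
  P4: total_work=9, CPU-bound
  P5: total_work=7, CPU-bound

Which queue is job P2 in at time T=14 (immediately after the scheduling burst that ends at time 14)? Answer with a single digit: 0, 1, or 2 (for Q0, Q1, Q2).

Answer: 1

Derivation:
t=0-2: P1@Q0 runs 2, rem=2, quantum used, demote→Q1. Q0=[P2,P3,P4,P5] Q1=[P1] Q2=[]
t=2-4: P2@Q0 runs 2, rem=7, quantum used, demote→Q1. Q0=[P3,P4,P5] Q1=[P1,P2] Q2=[]
t=4-6: P3@Q0 runs 2, rem=6, I/O yield, promote→Q0. Q0=[P4,P5,P3] Q1=[P1,P2] Q2=[]
t=6-8: P4@Q0 runs 2, rem=7, quantum used, demote→Q1. Q0=[P5,P3] Q1=[P1,P2,P4] Q2=[]
t=8-10: P5@Q0 runs 2, rem=5, quantum used, demote→Q1. Q0=[P3] Q1=[P1,P2,P4,P5] Q2=[]
t=10-12: P3@Q0 runs 2, rem=4, I/O yield, promote→Q0. Q0=[P3] Q1=[P1,P2,P4,P5] Q2=[]
t=12-14: P3@Q0 runs 2, rem=2, I/O yield, promote→Q0. Q0=[P3] Q1=[P1,P2,P4,P5] Q2=[]
t=14-16: P3@Q0 runs 2, rem=0, completes. Q0=[] Q1=[P1,P2,P4,P5] Q2=[]
t=16-18: P1@Q1 runs 2, rem=0, completes. Q0=[] Q1=[P2,P4,P5] Q2=[]
t=18-22: P2@Q1 runs 4, rem=3, quantum used, demote→Q2. Q0=[] Q1=[P4,P5] Q2=[P2]
t=22-26: P4@Q1 runs 4, rem=3, quantum used, demote→Q2. Q0=[] Q1=[P5] Q2=[P2,P4]
t=26-30: P5@Q1 runs 4, rem=1, quantum used, demote→Q2. Q0=[] Q1=[] Q2=[P2,P4,P5]
t=30-33: P2@Q2 runs 3, rem=0, completes. Q0=[] Q1=[] Q2=[P4,P5]
t=33-36: P4@Q2 runs 3, rem=0, completes. Q0=[] Q1=[] Q2=[P5]
t=36-37: P5@Q2 runs 1, rem=0, completes. Q0=[] Q1=[] Q2=[]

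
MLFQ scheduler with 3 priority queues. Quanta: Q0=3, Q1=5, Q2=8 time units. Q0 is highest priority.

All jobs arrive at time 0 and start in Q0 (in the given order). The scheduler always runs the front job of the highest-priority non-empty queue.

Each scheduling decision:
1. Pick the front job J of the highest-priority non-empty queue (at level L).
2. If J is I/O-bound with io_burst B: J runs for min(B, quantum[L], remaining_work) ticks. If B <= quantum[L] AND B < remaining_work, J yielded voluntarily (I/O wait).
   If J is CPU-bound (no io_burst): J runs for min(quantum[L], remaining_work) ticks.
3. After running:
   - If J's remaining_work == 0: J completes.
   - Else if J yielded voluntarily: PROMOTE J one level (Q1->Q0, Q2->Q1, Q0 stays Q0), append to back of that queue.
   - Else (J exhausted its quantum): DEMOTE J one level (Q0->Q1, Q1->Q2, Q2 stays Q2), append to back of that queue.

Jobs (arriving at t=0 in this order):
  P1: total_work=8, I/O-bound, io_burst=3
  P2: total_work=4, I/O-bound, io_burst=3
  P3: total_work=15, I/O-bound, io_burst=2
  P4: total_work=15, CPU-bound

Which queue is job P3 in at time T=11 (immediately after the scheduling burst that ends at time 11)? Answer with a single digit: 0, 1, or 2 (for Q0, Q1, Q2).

t=0-3: P1@Q0 runs 3, rem=5, I/O yield, promote→Q0. Q0=[P2,P3,P4,P1] Q1=[] Q2=[]
t=3-6: P2@Q0 runs 3, rem=1, I/O yield, promote→Q0. Q0=[P3,P4,P1,P2] Q1=[] Q2=[]
t=6-8: P3@Q0 runs 2, rem=13, I/O yield, promote→Q0. Q0=[P4,P1,P2,P3] Q1=[] Q2=[]
t=8-11: P4@Q0 runs 3, rem=12, quantum used, demote→Q1. Q0=[P1,P2,P3] Q1=[P4] Q2=[]
t=11-14: P1@Q0 runs 3, rem=2, I/O yield, promote→Q0. Q0=[P2,P3,P1] Q1=[P4] Q2=[]
t=14-15: P2@Q0 runs 1, rem=0, completes. Q0=[P3,P1] Q1=[P4] Q2=[]
t=15-17: P3@Q0 runs 2, rem=11, I/O yield, promote→Q0. Q0=[P1,P3] Q1=[P4] Q2=[]
t=17-19: P1@Q0 runs 2, rem=0, completes. Q0=[P3] Q1=[P4] Q2=[]
t=19-21: P3@Q0 runs 2, rem=9, I/O yield, promote→Q0. Q0=[P3] Q1=[P4] Q2=[]
t=21-23: P3@Q0 runs 2, rem=7, I/O yield, promote→Q0. Q0=[P3] Q1=[P4] Q2=[]
t=23-25: P3@Q0 runs 2, rem=5, I/O yield, promote→Q0. Q0=[P3] Q1=[P4] Q2=[]
t=25-27: P3@Q0 runs 2, rem=3, I/O yield, promote→Q0. Q0=[P3] Q1=[P4] Q2=[]
t=27-29: P3@Q0 runs 2, rem=1, I/O yield, promote→Q0. Q0=[P3] Q1=[P4] Q2=[]
t=29-30: P3@Q0 runs 1, rem=0, completes. Q0=[] Q1=[P4] Q2=[]
t=30-35: P4@Q1 runs 5, rem=7, quantum used, demote→Q2. Q0=[] Q1=[] Q2=[P4]
t=35-42: P4@Q2 runs 7, rem=0, completes. Q0=[] Q1=[] Q2=[]

Answer: 0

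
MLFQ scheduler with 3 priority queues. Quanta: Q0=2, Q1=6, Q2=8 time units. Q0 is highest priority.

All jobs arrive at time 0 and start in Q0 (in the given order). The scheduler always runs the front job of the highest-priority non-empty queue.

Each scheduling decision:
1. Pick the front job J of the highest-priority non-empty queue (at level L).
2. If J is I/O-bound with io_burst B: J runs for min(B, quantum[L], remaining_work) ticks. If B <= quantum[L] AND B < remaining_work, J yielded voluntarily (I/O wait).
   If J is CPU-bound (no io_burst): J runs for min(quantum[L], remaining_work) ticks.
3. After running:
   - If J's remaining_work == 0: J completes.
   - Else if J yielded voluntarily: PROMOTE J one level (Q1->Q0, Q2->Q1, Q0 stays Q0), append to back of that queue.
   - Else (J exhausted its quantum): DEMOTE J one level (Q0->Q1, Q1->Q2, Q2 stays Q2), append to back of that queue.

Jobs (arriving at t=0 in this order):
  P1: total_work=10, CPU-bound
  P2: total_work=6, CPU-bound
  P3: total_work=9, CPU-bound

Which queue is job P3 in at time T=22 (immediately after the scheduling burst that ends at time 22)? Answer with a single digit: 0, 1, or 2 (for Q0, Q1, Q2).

t=0-2: P1@Q0 runs 2, rem=8, quantum used, demote→Q1. Q0=[P2,P3] Q1=[P1] Q2=[]
t=2-4: P2@Q0 runs 2, rem=4, quantum used, demote→Q1. Q0=[P3] Q1=[P1,P2] Q2=[]
t=4-6: P3@Q0 runs 2, rem=7, quantum used, demote→Q1. Q0=[] Q1=[P1,P2,P3] Q2=[]
t=6-12: P1@Q1 runs 6, rem=2, quantum used, demote→Q2. Q0=[] Q1=[P2,P3] Q2=[P1]
t=12-16: P2@Q1 runs 4, rem=0, completes. Q0=[] Q1=[P3] Q2=[P1]
t=16-22: P3@Q1 runs 6, rem=1, quantum used, demote→Q2. Q0=[] Q1=[] Q2=[P1,P3]
t=22-24: P1@Q2 runs 2, rem=0, completes. Q0=[] Q1=[] Q2=[P3]
t=24-25: P3@Q2 runs 1, rem=0, completes. Q0=[] Q1=[] Q2=[]

Answer: 2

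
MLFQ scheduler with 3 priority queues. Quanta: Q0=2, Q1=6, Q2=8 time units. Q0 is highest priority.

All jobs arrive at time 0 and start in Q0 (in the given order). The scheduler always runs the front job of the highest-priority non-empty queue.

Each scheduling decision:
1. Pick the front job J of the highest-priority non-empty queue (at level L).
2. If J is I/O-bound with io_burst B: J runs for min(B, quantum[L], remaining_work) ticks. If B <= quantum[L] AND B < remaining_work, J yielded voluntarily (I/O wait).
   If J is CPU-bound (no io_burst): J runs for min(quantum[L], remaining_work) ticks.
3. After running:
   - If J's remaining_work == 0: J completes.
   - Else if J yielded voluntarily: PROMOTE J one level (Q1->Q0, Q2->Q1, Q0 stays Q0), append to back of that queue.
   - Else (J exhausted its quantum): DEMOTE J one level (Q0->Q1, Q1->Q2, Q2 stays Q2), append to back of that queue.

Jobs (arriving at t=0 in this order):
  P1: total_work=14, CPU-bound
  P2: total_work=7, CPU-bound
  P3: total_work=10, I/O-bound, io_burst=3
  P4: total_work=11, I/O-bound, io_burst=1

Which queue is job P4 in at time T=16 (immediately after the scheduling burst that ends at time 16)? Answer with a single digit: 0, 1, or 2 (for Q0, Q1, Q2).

t=0-2: P1@Q0 runs 2, rem=12, quantum used, demote→Q1. Q0=[P2,P3,P4] Q1=[P1] Q2=[]
t=2-4: P2@Q0 runs 2, rem=5, quantum used, demote→Q1. Q0=[P3,P4] Q1=[P1,P2] Q2=[]
t=4-6: P3@Q0 runs 2, rem=8, quantum used, demote→Q1. Q0=[P4] Q1=[P1,P2,P3] Q2=[]
t=6-7: P4@Q0 runs 1, rem=10, I/O yield, promote→Q0. Q0=[P4] Q1=[P1,P2,P3] Q2=[]
t=7-8: P4@Q0 runs 1, rem=9, I/O yield, promote→Q0. Q0=[P4] Q1=[P1,P2,P3] Q2=[]
t=8-9: P4@Q0 runs 1, rem=8, I/O yield, promote→Q0. Q0=[P4] Q1=[P1,P2,P3] Q2=[]
t=9-10: P4@Q0 runs 1, rem=7, I/O yield, promote→Q0. Q0=[P4] Q1=[P1,P2,P3] Q2=[]
t=10-11: P4@Q0 runs 1, rem=6, I/O yield, promote→Q0. Q0=[P4] Q1=[P1,P2,P3] Q2=[]
t=11-12: P4@Q0 runs 1, rem=5, I/O yield, promote→Q0. Q0=[P4] Q1=[P1,P2,P3] Q2=[]
t=12-13: P4@Q0 runs 1, rem=4, I/O yield, promote→Q0. Q0=[P4] Q1=[P1,P2,P3] Q2=[]
t=13-14: P4@Q0 runs 1, rem=3, I/O yield, promote→Q0. Q0=[P4] Q1=[P1,P2,P3] Q2=[]
t=14-15: P4@Q0 runs 1, rem=2, I/O yield, promote→Q0. Q0=[P4] Q1=[P1,P2,P3] Q2=[]
t=15-16: P4@Q0 runs 1, rem=1, I/O yield, promote→Q0. Q0=[P4] Q1=[P1,P2,P3] Q2=[]
t=16-17: P4@Q0 runs 1, rem=0, completes. Q0=[] Q1=[P1,P2,P3] Q2=[]
t=17-23: P1@Q1 runs 6, rem=6, quantum used, demote→Q2. Q0=[] Q1=[P2,P3] Q2=[P1]
t=23-28: P2@Q1 runs 5, rem=0, completes. Q0=[] Q1=[P3] Q2=[P1]
t=28-31: P3@Q1 runs 3, rem=5, I/O yield, promote→Q0. Q0=[P3] Q1=[] Q2=[P1]
t=31-33: P3@Q0 runs 2, rem=3, quantum used, demote→Q1. Q0=[] Q1=[P3] Q2=[P1]
t=33-36: P3@Q1 runs 3, rem=0, completes. Q0=[] Q1=[] Q2=[P1]
t=36-42: P1@Q2 runs 6, rem=0, completes. Q0=[] Q1=[] Q2=[]

Answer: 0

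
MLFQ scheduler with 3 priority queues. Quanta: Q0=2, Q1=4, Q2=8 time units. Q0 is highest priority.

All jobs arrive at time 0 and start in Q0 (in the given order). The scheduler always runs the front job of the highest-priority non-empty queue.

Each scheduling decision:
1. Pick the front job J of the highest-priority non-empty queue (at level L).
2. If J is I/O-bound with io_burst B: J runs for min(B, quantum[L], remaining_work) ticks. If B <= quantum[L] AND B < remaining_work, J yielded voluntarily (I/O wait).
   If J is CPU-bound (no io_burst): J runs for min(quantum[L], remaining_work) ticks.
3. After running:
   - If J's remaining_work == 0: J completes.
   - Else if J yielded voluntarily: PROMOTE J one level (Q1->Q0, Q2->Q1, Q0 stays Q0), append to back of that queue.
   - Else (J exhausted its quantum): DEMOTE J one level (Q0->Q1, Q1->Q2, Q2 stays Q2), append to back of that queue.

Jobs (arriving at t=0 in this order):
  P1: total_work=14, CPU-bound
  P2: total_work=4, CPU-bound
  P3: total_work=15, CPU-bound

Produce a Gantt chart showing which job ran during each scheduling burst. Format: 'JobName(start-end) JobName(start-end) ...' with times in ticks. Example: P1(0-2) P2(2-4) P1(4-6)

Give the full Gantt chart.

t=0-2: P1@Q0 runs 2, rem=12, quantum used, demote→Q1. Q0=[P2,P3] Q1=[P1] Q2=[]
t=2-4: P2@Q0 runs 2, rem=2, quantum used, demote→Q1. Q0=[P3] Q1=[P1,P2] Q2=[]
t=4-6: P3@Q0 runs 2, rem=13, quantum used, demote→Q1. Q0=[] Q1=[P1,P2,P3] Q2=[]
t=6-10: P1@Q1 runs 4, rem=8, quantum used, demote→Q2. Q0=[] Q1=[P2,P3] Q2=[P1]
t=10-12: P2@Q1 runs 2, rem=0, completes. Q0=[] Q1=[P3] Q2=[P1]
t=12-16: P3@Q1 runs 4, rem=9, quantum used, demote→Q2. Q0=[] Q1=[] Q2=[P1,P3]
t=16-24: P1@Q2 runs 8, rem=0, completes. Q0=[] Q1=[] Q2=[P3]
t=24-32: P3@Q2 runs 8, rem=1, quantum used, demote→Q2. Q0=[] Q1=[] Q2=[P3]
t=32-33: P3@Q2 runs 1, rem=0, completes. Q0=[] Q1=[] Q2=[]

Answer: P1(0-2) P2(2-4) P3(4-6) P1(6-10) P2(10-12) P3(12-16) P1(16-24) P3(24-32) P3(32-33)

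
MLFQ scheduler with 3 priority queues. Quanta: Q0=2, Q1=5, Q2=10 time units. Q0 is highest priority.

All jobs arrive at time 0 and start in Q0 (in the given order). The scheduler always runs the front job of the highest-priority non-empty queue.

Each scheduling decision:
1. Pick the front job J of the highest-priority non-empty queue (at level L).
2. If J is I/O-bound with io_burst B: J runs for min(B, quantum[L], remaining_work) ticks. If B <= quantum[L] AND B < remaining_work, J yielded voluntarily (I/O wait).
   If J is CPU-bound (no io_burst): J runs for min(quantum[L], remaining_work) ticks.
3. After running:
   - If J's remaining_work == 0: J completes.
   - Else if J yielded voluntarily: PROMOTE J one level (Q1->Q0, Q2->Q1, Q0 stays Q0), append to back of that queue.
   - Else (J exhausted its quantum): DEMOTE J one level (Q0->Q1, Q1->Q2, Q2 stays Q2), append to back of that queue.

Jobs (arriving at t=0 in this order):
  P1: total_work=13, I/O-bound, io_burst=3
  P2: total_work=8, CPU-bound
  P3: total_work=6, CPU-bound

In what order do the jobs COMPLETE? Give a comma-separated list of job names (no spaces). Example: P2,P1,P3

Answer: P3,P1,P2

Derivation:
t=0-2: P1@Q0 runs 2, rem=11, quantum used, demote→Q1. Q0=[P2,P3] Q1=[P1] Q2=[]
t=2-4: P2@Q0 runs 2, rem=6, quantum used, demote→Q1. Q0=[P3] Q1=[P1,P2] Q2=[]
t=4-6: P3@Q0 runs 2, rem=4, quantum used, demote→Q1. Q0=[] Q1=[P1,P2,P3] Q2=[]
t=6-9: P1@Q1 runs 3, rem=8, I/O yield, promote→Q0. Q0=[P1] Q1=[P2,P3] Q2=[]
t=9-11: P1@Q0 runs 2, rem=6, quantum used, demote→Q1. Q0=[] Q1=[P2,P3,P1] Q2=[]
t=11-16: P2@Q1 runs 5, rem=1, quantum used, demote→Q2. Q0=[] Q1=[P3,P1] Q2=[P2]
t=16-20: P3@Q1 runs 4, rem=0, completes. Q0=[] Q1=[P1] Q2=[P2]
t=20-23: P1@Q1 runs 3, rem=3, I/O yield, promote→Q0. Q0=[P1] Q1=[] Q2=[P2]
t=23-25: P1@Q0 runs 2, rem=1, quantum used, demote→Q1. Q0=[] Q1=[P1] Q2=[P2]
t=25-26: P1@Q1 runs 1, rem=0, completes. Q0=[] Q1=[] Q2=[P2]
t=26-27: P2@Q2 runs 1, rem=0, completes. Q0=[] Q1=[] Q2=[]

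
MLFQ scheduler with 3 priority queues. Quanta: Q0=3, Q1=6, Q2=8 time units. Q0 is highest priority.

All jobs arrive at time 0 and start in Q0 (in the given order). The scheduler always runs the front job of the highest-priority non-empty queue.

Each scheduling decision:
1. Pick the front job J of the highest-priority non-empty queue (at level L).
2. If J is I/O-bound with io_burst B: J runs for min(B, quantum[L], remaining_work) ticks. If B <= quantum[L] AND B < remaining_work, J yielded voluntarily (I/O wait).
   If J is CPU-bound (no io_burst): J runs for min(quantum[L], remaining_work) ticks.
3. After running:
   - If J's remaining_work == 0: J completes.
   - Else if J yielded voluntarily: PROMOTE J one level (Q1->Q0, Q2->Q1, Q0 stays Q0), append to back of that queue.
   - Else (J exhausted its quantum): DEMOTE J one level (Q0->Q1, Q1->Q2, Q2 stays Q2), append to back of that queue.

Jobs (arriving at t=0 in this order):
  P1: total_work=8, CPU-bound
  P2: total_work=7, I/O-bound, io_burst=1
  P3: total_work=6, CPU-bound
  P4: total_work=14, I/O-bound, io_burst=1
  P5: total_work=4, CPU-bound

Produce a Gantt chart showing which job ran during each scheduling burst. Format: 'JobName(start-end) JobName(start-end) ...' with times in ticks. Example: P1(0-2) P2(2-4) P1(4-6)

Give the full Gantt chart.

t=0-3: P1@Q0 runs 3, rem=5, quantum used, demote→Q1. Q0=[P2,P3,P4,P5] Q1=[P1] Q2=[]
t=3-4: P2@Q0 runs 1, rem=6, I/O yield, promote→Q0. Q0=[P3,P4,P5,P2] Q1=[P1] Q2=[]
t=4-7: P3@Q0 runs 3, rem=3, quantum used, demote→Q1. Q0=[P4,P5,P2] Q1=[P1,P3] Q2=[]
t=7-8: P4@Q0 runs 1, rem=13, I/O yield, promote→Q0. Q0=[P5,P2,P4] Q1=[P1,P3] Q2=[]
t=8-11: P5@Q0 runs 3, rem=1, quantum used, demote→Q1. Q0=[P2,P4] Q1=[P1,P3,P5] Q2=[]
t=11-12: P2@Q0 runs 1, rem=5, I/O yield, promote→Q0. Q0=[P4,P2] Q1=[P1,P3,P5] Q2=[]
t=12-13: P4@Q0 runs 1, rem=12, I/O yield, promote→Q0. Q0=[P2,P4] Q1=[P1,P3,P5] Q2=[]
t=13-14: P2@Q0 runs 1, rem=4, I/O yield, promote→Q0. Q0=[P4,P2] Q1=[P1,P3,P5] Q2=[]
t=14-15: P4@Q0 runs 1, rem=11, I/O yield, promote→Q0. Q0=[P2,P4] Q1=[P1,P3,P5] Q2=[]
t=15-16: P2@Q0 runs 1, rem=3, I/O yield, promote→Q0. Q0=[P4,P2] Q1=[P1,P3,P5] Q2=[]
t=16-17: P4@Q0 runs 1, rem=10, I/O yield, promote→Q0. Q0=[P2,P4] Q1=[P1,P3,P5] Q2=[]
t=17-18: P2@Q0 runs 1, rem=2, I/O yield, promote→Q0. Q0=[P4,P2] Q1=[P1,P3,P5] Q2=[]
t=18-19: P4@Q0 runs 1, rem=9, I/O yield, promote→Q0. Q0=[P2,P4] Q1=[P1,P3,P5] Q2=[]
t=19-20: P2@Q0 runs 1, rem=1, I/O yield, promote→Q0. Q0=[P4,P2] Q1=[P1,P3,P5] Q2=[]
t=20-21: P4@Q0 runs 1, rem=8, I/O yield, promote→Q0. Q0=[P2,P4] Q1=[P1,P3,P5] Q2=[]
t=21-22: P2@Q0 runs 1, rem=0, completes. Q0=[P4] Q1=[P1,P3,P5] Q2=[]
t=22-23: P4@Q0 runs 1, rem=7, I/O yield, promote→Q0. Q0=[P4] Q1=[P1,P3,P5] Q2=[]
t=23-24: P4@Q0 runs 1, rem=6, I/O yield, promote→Q0. Q0=[P4] Q1=[P1,P3,P5] Q2=[]
t=24-25: P4@Q0 runs 1, rem=5, I/O yield, promote→Q0. Q0=[P4] Q1=[P1,P3,P5] Q2=[]
t=25-26: P4@Q0 runs 1, rem=4, I/O yield, promote→Q0. Q0=[P4] Q1=[P1,P3,P5] Q2=[]
t=26-27: P4@Q0 runs 1, rem=3, I/O yield, promote→Q0. Q0=[P4] Q1=[P1,P3,P5] Q2=[]
t=27-28: P4@Q0 runs 1, rem=2, I/O yield, promote→Q0. Q0=[P4] Q1=[P1,P3,P5] Q2=[]
t=28-29: P4@Q0 runs 1, rem=1, I/O yield, promote→Q0. Q0=[P4] Q1=[P1,P3,P5] Q2=[]
t=29-30: P4@Q0 runs 1, rem=0, completes. Q0=[] Q1=[P1,P3,P5] Q2=[]
t=30-35: P1@Q1 runs 5, rem=0, completes. Q0=[] Q1=[P3,P5] Q2=[]
t=35-38: P3@Q1 runs 3, rem=0, completes. Q0=[] Q1=[P5] Q2=[]
t=38-39: P5@Q1 runs 1, rem=0, completes. Q0=[] Q1=[] Q2=[]

Answer: P1(0-3) P2(3-4) P3(4-7) P4(7-8) P5(8-11) P2(11-12) P4(12-13) P2(13-14) P4(14-15) P2(15-16) P4(16-17) P2(17-18) P4(18-19) P2(19-20) P4(20-21) P2(21-22) P4(22-23) P4(23-24) P4(24-25) P4(25-26) P4(26-27) P4(27-28) P4(28-29) P4(29-30) P1(30-35) P3(35-38) P5(38-39)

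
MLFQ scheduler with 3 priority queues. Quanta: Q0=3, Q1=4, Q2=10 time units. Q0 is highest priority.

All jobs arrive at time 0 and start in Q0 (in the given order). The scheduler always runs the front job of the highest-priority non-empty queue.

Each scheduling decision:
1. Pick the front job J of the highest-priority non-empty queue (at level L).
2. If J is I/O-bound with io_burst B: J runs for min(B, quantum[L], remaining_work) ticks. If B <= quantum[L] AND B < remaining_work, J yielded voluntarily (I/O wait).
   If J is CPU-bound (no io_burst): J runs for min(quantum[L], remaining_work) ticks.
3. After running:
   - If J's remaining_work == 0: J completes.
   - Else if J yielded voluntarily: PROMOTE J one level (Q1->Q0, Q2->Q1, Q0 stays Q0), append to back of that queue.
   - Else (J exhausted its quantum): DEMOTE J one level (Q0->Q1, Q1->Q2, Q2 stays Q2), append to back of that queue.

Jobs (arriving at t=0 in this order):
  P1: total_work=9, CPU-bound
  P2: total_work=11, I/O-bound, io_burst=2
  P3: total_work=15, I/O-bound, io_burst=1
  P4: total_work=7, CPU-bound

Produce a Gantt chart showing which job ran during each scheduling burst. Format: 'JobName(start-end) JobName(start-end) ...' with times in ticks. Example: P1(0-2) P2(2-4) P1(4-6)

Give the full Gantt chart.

Answer: P1(0-3) P2(3-5) P3(5-6) P4(6-9) P2(9-11) P3(11-12) P2(12-14) P3(14-15) P2(15-17) P3(17-18) P2(18-20) P3(20-21) P2(21-22) P3(22-23) P3(23-24) P3(24-25) P3(25-26) P3(26-27) P3(27-28) P3(28-29) P3(29-30) P3(30-31) P3(31-32) P1(32-36) P4(36-40) P1(40-42)

Derivation:
t=0-3: P1@Q0 runs 3, rem=6, quantum used, demote→Q1. Q0=[P2,P3,P4] Q1=[P1] Q2=[]
t=3-5: P2@Q0 runs 2, rem=9, I/O yield, promote→Q0. Q0=[P3,P4,P2] Q1=[P1] Q2=[]
t=5-6: P3@Q0 runs 1, rem=14, I/O yield, promote→Q0. Q0=[P4,P2,P3] Q1=[P1] Q2=[]
t=6-9: P4@Q0 runs 3, rem=4, quantum used, demote→Q1. Q0=[P2,P3] Q1=[P1,P4] Q2=[]
t=9-11: P2@Q0 runs 2, rem=7, I/O yield, promote→Q0. Q0=[P3,P2] Q1=[P1,P4] Q2=[]
t=11-12: P3@Q0 runs 1, rem=13, I/O yield, promote→Q0. Q0=[P2,P3] Q1=[P1,P4] Q2=[]
t=12-14: P2@Q0 runs 2, rem=5, I/O yield, promote→Q0. Q0=[P3,P2] Q1=[P1,P4] Q2=[]
t=14-15: P3@Q0 runs 1, rem=12, I/O yield, promote→Q0. Q0=[P2,P3] Q1=[P1,P4] Q2=[]
t=15-17: P2@Q0 runs 2, rem=3, I/O yield, promote→Q0. Q0=[P3,P2] Q1=[P1,P4] Q2=[]
t=17-18: P3@Q0 runs 1, rem=11, I/O yield, promote→Q0. Q0=[P2,P3] Q1=[P1,P4] Q2=[]
t=18-20: P2@Q0 runs 2, rem=1, I/O yield, promote→Q0. Q0=[P3,P2] Q1=[P1,P4] Q2=[]
t=20-21: P3@Q0 runs 1, rem=10, I/O yield, promote→Q0. Q0=[P2,P3] Q1=[P1,P4] Q2=[]
t=21-22: P2@Q0 runs 1, rem=0, completes. Q0=[P3] Q1=[P1,P4] Q2=[]
t=22-23: P3@Q0 runs 1, rem=9, I/O yield, promote→Q0. Q0=[P3] Q1=[P1,P4] Q2=[]
t=23-24: P3@Q0 runs 1, rem=8, I/O yield, promote→Q0. Q0=[P3] Q1=[P1,P4] Q2=[]
t=24-25: P3@Q0 runs 1, rem=7, I/O yield, promote→Q0. Q0=[P3] Q1=[P1,P4] Q2=[]
t=25-26: P3@Q0 runs 1, rem=6, I/O yield, promote→Q0. Q0=[P3] Q1=[P1,P4] Q2=[]
t=26-27: P3@Q0 runs 1, rem=5, I/O yield, promote→Q0. Q0=[P3] Q1=[P1,P4] Q2=[]
t=27-28: P3@Q0 runs 1, rem=4, I/O yield, promote→Q0. Q0=[P3] Q1=[P1,P4] Q2=[]
t=28-29: P3@Q0 runs 1, rem=3, I/O yield, promote→Q0. Q0=[P3] Q1=[P1,P4] Q2=[]
t=29-30: P3@Q0 runs 1, rem=2, I/O yield, promote→Q0. Q0=[P3] Q1=[P1,P4] Q2=[]
t=30-31: P3@Q0 runs 1, rem=1, I/O yield, promote→Q0. Q0=[P3] Q1=[P1,P4] Q2=[]
t=31-32: P3@Q0 runs 1, rem=0, completes. Q0=[] Q1=[P1,P4] Q2=[]
t=32-36: P1@Q1 runs 4, rem=2, quantum used, demote→Q2. Q0=[] Q1=[P4] Q2=[P1]
t=36-40: P4@Q1 runs 4, rem=0, completes. Q0=[] Q1=[] Q2=[P1]
t=40-42: P1@Q2 runs 2, rem=0, completes. Q0=[] Q1=[] Q2=[]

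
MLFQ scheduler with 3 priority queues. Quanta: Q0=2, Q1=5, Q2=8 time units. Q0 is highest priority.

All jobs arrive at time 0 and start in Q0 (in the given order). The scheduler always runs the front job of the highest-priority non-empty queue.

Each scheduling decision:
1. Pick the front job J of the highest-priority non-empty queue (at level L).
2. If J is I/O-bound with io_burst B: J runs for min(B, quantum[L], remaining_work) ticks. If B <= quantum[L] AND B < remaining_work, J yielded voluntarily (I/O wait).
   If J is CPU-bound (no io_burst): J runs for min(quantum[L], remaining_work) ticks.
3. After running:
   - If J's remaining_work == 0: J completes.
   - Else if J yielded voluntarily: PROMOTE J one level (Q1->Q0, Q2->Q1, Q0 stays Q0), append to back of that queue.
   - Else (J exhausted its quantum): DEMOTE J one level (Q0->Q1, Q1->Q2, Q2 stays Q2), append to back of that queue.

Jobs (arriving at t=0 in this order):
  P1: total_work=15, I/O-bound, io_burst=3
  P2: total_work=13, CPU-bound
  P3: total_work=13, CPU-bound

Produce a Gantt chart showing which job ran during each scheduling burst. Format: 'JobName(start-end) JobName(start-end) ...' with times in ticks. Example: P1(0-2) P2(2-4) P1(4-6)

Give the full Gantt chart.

t=0-2: P1@Q0 runs 2, rem=13, quantum used, demote→Q1. Q0=[P2,P3] Q1=[P1] Q2=[]
t=2-4: P2@Q0 runs 2, rem=11, quantum used, demote→Q1. Q0=[P3] Q1=[P1,P2] Q2=[]
t=4-6: P3@Q0 runs 2, rem=11, quantum used, demote→Q1. Q0=[] Q1=[P1,P2,P3] Q2=[]
t=6-9: P1@Q1 runs 3, rem=10, I/O yield, promote→Q0. Q0=[P1] Q1=[P2,P3] Q2=[]
t=9-11: P1@Q0 runs 2, rem=8, quantum used, demote→Q1. Q0=[] Q1=[P2,P3,P1] Q2=[]
t=11-16: P2@Q1 runs 5, rem=6, quantum used, demote→Q2. Q0=[] Q1=[P3,P1] Q2=[P2]
t=16-21: P3@Q1 runs 5, rem=6, quantum used, demote→Q2. Q0=[] Q1=[P1] Q2=[P2,P3]
t=21-24: P1@Q1 runs 3, rem=5, I/O yield, promote→Q0. Q0=[P1] Q1=[] Q2=[P2,P3]
t=24-26: P1@Q0 runs 2, rem=3, quantum used, demote→Q1. Q0=[] Q1=[P1] Q2=[P2,P3]
t=26-29: P1@Q1 runs 3, rem=0, completes. Q0=[] Q1=[] Q2=[P2,P3]
t=29-35: P2@Q2 runs 6, rem=0, completes. Q0=[] Q1=[] Q2=[P3]
t=35-41: P3@Q2 runs 6, rem=0, completes. Q0=[] Q1=[] Q2=[]

Answer: P1(0-2) P2(2-4) P3(4-6) P1(6-9) P1(9-11) P2(11-16) P3(16-21) P1(21-24) P1(24-26) P1(26-29) P2(29-35) P3(35-41)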